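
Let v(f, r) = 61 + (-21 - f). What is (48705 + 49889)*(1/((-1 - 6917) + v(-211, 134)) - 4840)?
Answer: -3181458896914/6667 ≈ -4.7719e+8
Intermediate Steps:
v(f, r) = 40 - f
(48705 + 49889)*(1/((-1 - 6917) + v(-211, 134)) - 4840) = (48705 + 49889)*(1/((-1 - 6917) + (40 - 1*(-211))) - 4840) = 98594*(1/(-6918 + (40 + 211)) - 4840) = 98594*(1/(-6918 + 251) - 4840) = 98594*(1/(-6667) - 4840) = 98594*(-1/6667 - 4840) = 98594*(-32268281/6667) = -3181458896914/6667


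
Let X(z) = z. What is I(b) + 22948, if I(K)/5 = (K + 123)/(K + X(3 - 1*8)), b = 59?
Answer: 620051/27 ≈ 22965.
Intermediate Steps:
I(K) = 5*(123 + K)/(-5 + K) (I(K) = 5*((K + 123)/(K + (3 - 1*8))) = 5*((123 + K)/(K + (3 - 8))) = 5*((123 + K)/(K - 5)) = 5*((123 + K)/(-5 + K)) = 5*(123 + K)/(-5 + K))
I(b) + 22948 = 5*(123 + 59)/(-5 + 59) + 22948 = 5*182/54 + 22948 = 5*(1/54)*182 + 22948 = 455/27 + 22948 = 620051/27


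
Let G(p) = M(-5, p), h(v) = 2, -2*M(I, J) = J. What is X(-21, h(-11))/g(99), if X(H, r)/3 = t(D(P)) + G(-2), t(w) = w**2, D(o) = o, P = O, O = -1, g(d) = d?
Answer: 2/33 ≈ 0.060606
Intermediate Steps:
M(I, J) = -J/2
G(p) = -p/2
P = -1
X(H, r) = 6 (X(H, r) = 3*((-1)**2 - 1/2*(-2)) = 3*(1 + 1) = 3*2 = 6)
X(-21, h(-11))/g(99) = 6/99 = 6*(1/99) = 2/33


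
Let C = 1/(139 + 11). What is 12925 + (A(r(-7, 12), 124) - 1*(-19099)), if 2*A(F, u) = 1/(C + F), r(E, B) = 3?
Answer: 14442899/451 ≈ 32024.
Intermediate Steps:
C = 1/150 ≈ 0.0066667
A(F, u) = 1/(2*(1/150 + F))
12925 + (A(r(-7, 12), 124) - 1*(-19099)) = 12925 + (75/(1 + 150*3) - 1*(-19099)) = 12925 + (75/(1 + 450) + 19099) = 12925 + (75/451 + 19099) = 12925 + 8613724/451 = 14442899/451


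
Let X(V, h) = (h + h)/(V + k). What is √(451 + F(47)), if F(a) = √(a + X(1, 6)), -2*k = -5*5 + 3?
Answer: √(451 + 4*√3) ≈ 21.399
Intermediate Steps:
k = 11 (k = -(-5*5 + 3)/2 = -(-25 + 3)/2 = -½*(-22) = 11)
X(V, h) = 2*h/(11 + V) (X(V, h) = (h + h)/(V + 11) = (2*h)/(11 + V) = 2*h/(11 + V))
F(a) = √(1 + a) (F(a) = √(a + 2*6/(11 + 1)) = √(a + 2*6/12) = √(a + 2*6*(1/12)) = √(a + 1) = √(1 + a))
√(451 + F(47)) = √(451 + √(1 + 47)) = √(451 + √48) = √(451 + 4*√3)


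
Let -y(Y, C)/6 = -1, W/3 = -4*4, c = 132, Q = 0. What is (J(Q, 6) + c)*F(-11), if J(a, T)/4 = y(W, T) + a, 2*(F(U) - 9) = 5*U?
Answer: -2886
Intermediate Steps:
W = -48 (W = 3*(-4*4) = 3*(-16) = -48)
y(Y, C) = 6 (y(Y, C) = -6*(-1) = 6)
F(U) = 9 + 5*U/2 (F(U) = 9 + (5*U)/2 = 9 + 5*U/2)
J(a, T) = 24 + 4*a (J(a, T) = 4*(6 + a) = 24 + 4*a)
(J(Q, 6) + c)*F(-11) = ((24 + 4*0) + 132)*(9 + (5/2)*(-11)) = ((24 + 0) + 132)*(9 - 55/2) = (24 + 132)*(-37/2) = 156*(-37/2) = -2886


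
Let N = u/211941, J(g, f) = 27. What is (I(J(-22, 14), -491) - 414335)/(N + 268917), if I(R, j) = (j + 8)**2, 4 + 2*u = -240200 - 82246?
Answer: -19185535143/28497188336 ≈ -0.67324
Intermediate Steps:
u = -161225 (u = -2 + (-240200 - 82246)/2 = -2 + (1/2)*(-322446) = -2 - 161223 = -161225)
I(R, j) = (8 + j)**2
N = -161225/211941 ≈ -0.76071
(I(J(-22, 14), -491) - 414335)/(N + 268917) = ((8 - 491)**2 - 414335)/(-161225/211941 + 268917) = ((-483)**2 - 414335)/(56994376672/211941) = (233289 - 414335)*(211941/56994376672) = -181046*211941/56994376672 = -19185535143/28497188336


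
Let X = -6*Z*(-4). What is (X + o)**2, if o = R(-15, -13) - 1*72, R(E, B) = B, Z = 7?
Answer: 6889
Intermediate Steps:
X = 168 (X = -6*7*(-4) = -42*(-4) = 168)
o = -85 (o = -13 - 1*72 = -13 - 72 = -85)
(X + o)**2 = (168 - 85)**2 = 83**2 = 6889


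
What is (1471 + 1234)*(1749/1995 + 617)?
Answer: 222290408/133 ≈ 1.6714e+6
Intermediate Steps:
(1471 + 1234)*(1749/1995 + 617) = 2705*(1749*(1/1995) + 617) = 2705*(583/665 + 617) = 2705*(410888/665) = 222290408/133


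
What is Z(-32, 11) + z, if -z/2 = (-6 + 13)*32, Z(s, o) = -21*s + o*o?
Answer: 345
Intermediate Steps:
Z(s, o) = o² - 21*s (Z(s, o) = -21*s + o² = o² - 21*s)
z = -448 (z = -2*(-6 + 13)*32 = -14*32 = -2*224 = -448)
Z(-32, 11) + z = (11² - 21*(-32)) - 448 = (121 + 672) - 448 = 793 - 448 = 345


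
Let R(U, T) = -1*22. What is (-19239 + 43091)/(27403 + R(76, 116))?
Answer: 23852/27381 ≈ 0.87111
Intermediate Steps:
R(U, T) = -22
(-19239 + 43091)/(27403 + R(76, 116)) = (-19239 + 43091)/(27403 - 22) = 23852/27381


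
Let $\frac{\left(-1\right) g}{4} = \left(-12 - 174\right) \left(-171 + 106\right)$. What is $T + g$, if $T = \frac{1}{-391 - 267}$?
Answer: $- \frac{31820881}{658} \approx -48360.0$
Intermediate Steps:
$g = -48360$ ($g = - 4 \left(-12 - 174\right) \left(-171 + 106\right) = - 4 \left(\left(-186\right) \left(-65\right)\right) = \left(-4\right) 12090 = -48360$)
$T = - \frac{1}{658}$ ($T = \frac{1}{-391 - 267} = \frac{1}{-658} = - \frac{1}{658} \approx -0.0015198$)
$T + g = - \frac{1}{658} - 48360 = - \frac{31820881}{658}$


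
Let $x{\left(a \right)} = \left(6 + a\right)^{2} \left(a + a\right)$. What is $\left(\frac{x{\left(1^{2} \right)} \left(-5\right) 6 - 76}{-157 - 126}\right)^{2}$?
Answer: $\frac{9096256}{80089} \approx 113.58$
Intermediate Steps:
$x{\left(a \right)} = 2 a \left(6 + a\right)^{2}$ ($x{\left(a \right)} = \left(6 + a\right)^{2} \cdot 2 a = 2 a \left(6 + a\right)^{2}$)
$\left(\frac{x{\left(1^{2} \right)} \left(-5\right) 6 - 76}{-157 - 126}\right)^{2} = \left(\frac{2 \cdot 1^{2} \left(6 + 1^{2}\right)^{2} \left(-5\right) 6 - 76}{-157 - 126}\right)^{2} = \left(\frac{2 \cdot 1 \left(6 + 1\right)^{2} \left(-5\right) 6 - 76}{-283}\right)^{2} = \left(\left(2 \cdot 1 \cdot 7^{2} \left(-5\right) 6 - 76\right) \left(- \frac{1}{283}\right)\right)^{2} = \left(\left(2 \cdot 1 \cdot 49 \left(-5\right) 6 - 76\right) \left(- \frac{1}{283}\right)\right)^{2} = \left(\left(98 \left(-5\right) 6 - 76\right) \left(- \frac{1}{283}\right)\right)^{2} = \left(\left(\left(-490\right) 6 - 76\right) \left(- \frac{1}{283}\right)\right)^{2} = \left(\left(-2940 - 76\right) \left(- \frac{1}{283}\right)\right)^{2} = \left(\left(-3016\right) \left(- \frac{1}{283}\right)\right)^{2} = \left(\frac{3016}{283}\right)^{2} = \frac{9096256}{80089}$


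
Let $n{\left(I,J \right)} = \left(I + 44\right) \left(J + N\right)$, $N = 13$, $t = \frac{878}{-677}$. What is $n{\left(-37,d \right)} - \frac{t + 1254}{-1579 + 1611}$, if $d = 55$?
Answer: $\frac{591499}{1354} \approx 436.85$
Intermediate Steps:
$t = - \frac{878}{677}$ ($t = 878 \left(- \frac{1}{677}\right) = - \frac{878}{677} \approx -1.2969$)
$n{\left(I,J \right)} = \left(13 + J\right) \left(44 + I\right)$ ($n{\left(I,J \right)} = \left(I + 44\right) \left(J + 13\right) = \left(44 + I\right) \left(13 + J\right) = \left(13 + J\right) \left(44 + I\right)$)
$n{\left(-37,d \right)} - \frac{t + 1254}{-1579 + 1611} = \left(572 + 13 \left(-37\right) + 44 \cdot 55 - 2035\right) - \frac{- \frac{878}{677} + 1254}{-1579 + 1611} = \left(572 - 481 + 2420 - 2035\right) - \frac{848080}{677 \cdot 32} = 476 - \frac{848080}{677} \cdot \frac{1}{32} = 476 - \frac{53005}{1354} = \frac{591499}{1354}$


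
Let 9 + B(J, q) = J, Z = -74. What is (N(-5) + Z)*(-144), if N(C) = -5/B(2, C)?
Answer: 73872/7 ≈ 10553.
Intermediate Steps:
B(J, q) = -9 + J
N(C) = 5/7 (N(C) = -5/(-9 + 2) = -5/(-7) = -5*(-1/7) = 5/7)
(N(-5) + Z)*(-144) = (5/7 - 74)*(-144) = -513/7*(-144) = 73872/7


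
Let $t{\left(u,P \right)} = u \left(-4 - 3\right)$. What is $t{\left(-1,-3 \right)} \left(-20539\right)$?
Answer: $-143773$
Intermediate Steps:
$t{\left(u,P \right)} = - 7 u$ ($t{\left(u,P \right)} = u \left(-7\right) = - 7 u$)
$t{\left(-1,-3 \right)} \left(-20539\right) = \left(-7\right) \left(-1\right) \left(-20539\right) = 7 \left(-20539\right) = -143773$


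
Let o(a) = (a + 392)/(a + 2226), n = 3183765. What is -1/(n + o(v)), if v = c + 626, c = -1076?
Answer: -888/2827183291 ≈ -3.1409e-7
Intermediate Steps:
v = -450 (v = -1076 + 626 = -450)
o(a) = (392 + a)/(2226 + a)
-1/(n + o(v)) = -1/(3183765 + (392 - 450)/(2226 - 450)) = -1/(3183765 - 58/1776) = -1/(3183765 + (1/1776)*(-58)) = -1/(3183765 - 29/888) = -1/2827183291/888 = -1*888/2827183291 = -888/2827183291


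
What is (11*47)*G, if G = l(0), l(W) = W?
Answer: 0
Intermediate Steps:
G = 0
(11*47)*G = (11*47)*0 = 517*0 = 0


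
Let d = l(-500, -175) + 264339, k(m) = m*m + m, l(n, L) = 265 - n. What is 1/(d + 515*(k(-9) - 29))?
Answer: 1/287249 ≈ 3.4813e-6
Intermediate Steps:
k(m) = m + m**2 (k(m) = m**2 + m = m + m**2)
d = 265104 (d = (265 - 1*(-500)) + 264339 = (265 + 500) + 264339 = 765 + 264339 = 265104)
1/(d + 515*(k(-9) - 29)) = 1/(265104 + 515*(-9*(1 - 9) - 29)) = 1/(265104 + 515*(-9*(-8) - 29)) = 1/(265104 + 515*(72 - 29)) = 1/(265104 + 515*43) = 1/(265104 + 22145) = 1/287249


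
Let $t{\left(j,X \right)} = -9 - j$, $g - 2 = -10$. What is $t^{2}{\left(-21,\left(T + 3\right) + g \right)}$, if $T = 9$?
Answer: $144$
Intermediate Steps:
$g = -8$ ($g = 2 - 10 = -8$)
$t^{2}{\left(-21,\left(T + 3\right) + g \right)} = \left(-9 - -21\right)^{2} = \left(-9 + 21\right)^{2} = 12^{2} = 144$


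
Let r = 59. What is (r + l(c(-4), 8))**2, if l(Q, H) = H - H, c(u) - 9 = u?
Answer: 3481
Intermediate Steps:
c(u) = 9 + u
l(Q, H) = 0
(r + l(c(-4), 8))**2 = (59 + 0)**2 = 59**2 = 3481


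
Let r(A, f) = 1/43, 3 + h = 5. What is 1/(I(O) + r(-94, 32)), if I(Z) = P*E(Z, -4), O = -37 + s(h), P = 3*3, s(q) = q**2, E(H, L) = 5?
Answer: 43/1936 ≈ 0.022211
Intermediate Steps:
h = 2 (h = -3 + 5 = 2)
r(A, f) = 1/43
P = 9
O = -33 (O = -37 + 2**2 = -37 + 4 = -33)
I(Z) = 45 (I(Z) = 9*5 = 45)
1/(I(O) + r(-94, 32)) = 1/(45 + 1/43) = 1/(1936/43) = 43/1936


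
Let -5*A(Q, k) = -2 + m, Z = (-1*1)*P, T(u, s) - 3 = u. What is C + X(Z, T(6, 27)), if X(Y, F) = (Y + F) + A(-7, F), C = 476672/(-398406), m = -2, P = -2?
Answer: 10561297/996015 ≈ 10.604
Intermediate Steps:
T(u, s) = 3 + u
C = -238336/199203 (C = 476672*(-1/398406) = -238336/199203 ≈ -1.1964)
Z = 2 (Z = -1*1*(-2) = -1*(-2) = 2)
A(Q, k) = ⅘ (A(Q, k) = -(-2 - 2)/5 = -⅕*(-4) = ⅘)
X(Y, F) = ⅘ + F + Y (X(Y, F) = (Y + F) + ⅘ = (F + Y) + ⅘ = ⅘ + F + Y)
C + X(Z, T(6, 27)) = -238336/199203 + (⅘ + (3 + 6) + 2) = -238336/199203 + (⅘ + 9 + 2) = -238336/199203 + 59/5 = 10561297/996015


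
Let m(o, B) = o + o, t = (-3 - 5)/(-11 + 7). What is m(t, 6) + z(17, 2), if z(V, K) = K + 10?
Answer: 16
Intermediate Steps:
z(V, K) = 10 + K
t = 2 (t = -8/(-4) = -8*(-¼) = 2)
m(o, B) = 2*o
m(t, 6) + z(17, 2) = 2*2 + (10 + 2) = 4 + 12 = 16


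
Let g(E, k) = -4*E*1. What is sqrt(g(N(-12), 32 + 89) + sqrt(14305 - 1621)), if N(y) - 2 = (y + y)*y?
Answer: sqrt(-1160 + 2*sqrt(3171)) ≈ 32.363*I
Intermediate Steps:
N(y) = 2 + 2*y**2 (N(y) = 2 + (y + y)*y = 2 + (2*y)*y = 2 + 2*y**2)
g(E, k) = -4*E
sqrt(g(N(-12), 32 + 89) + sqrt(14305 - 1621)) = sqrt(-4*(2 + 2*(-12)**2) + sqrt(14305 - 1621)) = sqrt(-4*(2 + 2*144) + sqrt(12684)) = sqrt(-4*(2 + 288) + 2*sqrt(3171)) = sqrt(-4*290 + 2*sqrt(3171)) = sqrt(-1160 + 2*sqrt(3171))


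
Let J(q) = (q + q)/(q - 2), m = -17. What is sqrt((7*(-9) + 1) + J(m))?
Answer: 2*I*sqrt(5434)/19 ≈ 7.7595*I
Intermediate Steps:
J(q) = 2*q/(-2 + q) (J(q) = (2*q)/(-2 + q) = 2*q/(-2 + q))
sqrt((7*(-9) + 1) + J(m)) = sqrt((7*(-9) + 1) + 2*(-17)/(-2 - 17)) = sqrt((-63 + 1) + 2*(-17)/(-19)) = sqrt(-62 + 2*(-17)*(-1/19)) = sqrt(-62 + 34/19) = sqrt(-1144/19) = 2*I*sqrt(5434)/19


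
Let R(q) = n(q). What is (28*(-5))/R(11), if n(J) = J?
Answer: -140/11 ≈ -12.727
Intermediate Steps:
R(q) = q
(28*(-5))/R(11) = (28*(-5))/11 = -140*1/11 = -140/11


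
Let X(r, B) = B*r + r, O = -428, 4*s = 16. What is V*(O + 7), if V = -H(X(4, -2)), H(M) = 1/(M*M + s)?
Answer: 421/20 ≈ 21.050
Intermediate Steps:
s = 4 (s = (1/4)*16 = 4)
X(r, B) = r + B*r
H(M) = 1/(4 + M**2) (H(M) = 1/(M*M + 4) = 1/(M**2 + 4) = 1/(4 + M**2))
V = -1/20 (V = -1/(4 + (4*(1 - 2))**2) = -1/(4 + (4*(-1))**2) = -1/(4 + (-4)**2) = -1/(4 + 16) = -1/20 ≈ -0.050000)
V*(O + 7) = -(-428 + 7)/20 = -1/20*(-421) = 421/20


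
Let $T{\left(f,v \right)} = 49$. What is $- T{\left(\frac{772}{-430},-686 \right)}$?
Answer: $-49$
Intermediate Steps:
$- T{\left(\frac{772}{-430},-686 \right)} = \left(-1\right) 49 = -49$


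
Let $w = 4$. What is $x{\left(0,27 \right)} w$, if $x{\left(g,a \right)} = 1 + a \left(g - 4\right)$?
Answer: $-428$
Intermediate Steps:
$x{\left(g,a \right)} = 1 + a \left(-4 + g\right)$ ($x{\left(g,a \right)} = 1 + a \left(g - 4\right) = 1 + a \left(-4 + g\right)$)
$x{\left(0,27 \right)} w = \left(1 - 108 + 27 \cdot 0\right) 4 = \left(1 - 108 + 0\right) 4 = \left(-107\right) 4 = -428$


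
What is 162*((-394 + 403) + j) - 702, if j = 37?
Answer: 6750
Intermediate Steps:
162*((-394 + 403) + j) - 702 = 162*((-394 + 403) + 37) - 702 = 162*(9 + 37) - 702 = 162*46 - 702 = 7452 - 702 = 6750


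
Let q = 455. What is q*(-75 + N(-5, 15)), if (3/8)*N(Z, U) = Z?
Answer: -120575/3 ≈ -40192.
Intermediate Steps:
N(Z, U) = 8*Z/3
q*(-75 + N(-5, 15)) = 455*(-75 + (8/3)*(-5)) = 455*(-75 - 40/3) = 455*(-265/3) = -120575/3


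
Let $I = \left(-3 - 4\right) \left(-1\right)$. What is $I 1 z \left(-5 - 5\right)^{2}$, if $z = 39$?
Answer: $27300$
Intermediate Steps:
$I = 7$ ($I = \left(-7\right) \left(-1\right) = 7$)
$I 1 z \left(-5 - 5\right)^{2} = 7 \cdot 1 \cdot 39 \left(-5 - 5\right)^{2} = 7 \cdot 39 \left(-10\right)^{2} = 273 \cdot 100 = 27300$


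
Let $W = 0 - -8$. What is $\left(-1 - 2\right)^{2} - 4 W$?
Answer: $-23$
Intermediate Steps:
$W = 8$ ($W = 0 + 8 = 8$)
$\left(-1 - 2\right)^{2} - 4 W = \left(-1 - 2\right)^{2} - 32 = \left(-3\right)^{2} - 32 = 9 - 32 = -23$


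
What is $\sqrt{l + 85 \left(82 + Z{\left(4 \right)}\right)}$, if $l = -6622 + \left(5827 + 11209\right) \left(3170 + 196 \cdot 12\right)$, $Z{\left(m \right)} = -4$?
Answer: $20 \sqrt{235182} \approx 9699.1$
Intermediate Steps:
$l = 94066170$ ($l = -6622 + 17036 \left(3170 + 2352\right) = -6622 + 17036 \cdot 5522 = -6622 + 94072792 = 94066170$)
$\sqrt{l + 85 \left(82 + Z{\left(4 \right)}\right)} = \sqrt{94066170 + 85 \left(82 - 4\right)} = \sqrt{94066170 + 85 \cdot 78} = \sqrt{94066170 + 6630} = \sqrt{94072800} = 20 \sqrt{235182}$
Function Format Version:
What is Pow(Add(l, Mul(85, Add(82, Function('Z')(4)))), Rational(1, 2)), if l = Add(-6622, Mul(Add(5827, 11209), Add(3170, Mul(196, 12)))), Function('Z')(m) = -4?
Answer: Mul(20, Pow(235182, Rational(1, 2))) ≈ 9699.1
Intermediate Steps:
l = 94066170 (l = Add(-6622, Mul(17036, Add(3170, 2352))) = Add(-6622, Mul(17036, 5522)) = Add(-6622, 94072792) = 94066170)
Pow(Add(l, Mul(85, Add(82, Function('Z')(4)))), Rational(1, 2)) = Pow(Add(94066170, Mul(85, Add(82, -4))), Rational(1, 2)) = Pow(Add(94066170, Mul(85, 78)), Rational(1, 2)) = Pow(Add(94066170, 6630), Rational(1, 2)) = Pow(94072800, Rational(1, 2)) = Mul(20, Pow(235182, Rational(1, 2)))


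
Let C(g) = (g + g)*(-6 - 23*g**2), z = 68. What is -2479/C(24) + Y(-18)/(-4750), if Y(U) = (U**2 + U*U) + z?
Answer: -221869111/1510956000 ≈ -0.14684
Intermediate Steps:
Y(U) = 68 + 2*U**2 (Y(U) = (U**2 + U*U) + 68 = (U**2 + U**2) + 68 = 2*U**2 + 68 = 68 + 2*U**2)
C(g) = 2*g*(-6 - 23*g**2) (C(g) = (2*g)*(-6 - 23*g**2) = 2*g*(-6 - 23*g**2))
-2479/C(24) + Y(-18)/(-4750) = -2479/(-46*24**3 - 12*24) + (68 + 2*(-18)**2)/(-4750) = -2479/(-46*13824 - 288) + (68 + 2*324)*(-1/4750) = -2479/(-635904 - 288) + (68 + 648)*(-1/4750) = -2479/(-636192) + 716*(-1/4750) = -2479*(-1/636192) - 358/2375 = 2479/636192 - 358/2375 = -221869111/1510956000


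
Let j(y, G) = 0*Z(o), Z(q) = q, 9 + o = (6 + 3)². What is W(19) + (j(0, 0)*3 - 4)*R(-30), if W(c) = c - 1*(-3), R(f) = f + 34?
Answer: 6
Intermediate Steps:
o = 72 (o = -9 + (6 + 3)² = -9 + 9² = -9 + 81 = 72)
R(f) = 34 + f
j(y, G) = 0 (j(y, G) = 0*72 = 0)
W(c) = 3 + c (W(c) = c + 3 = 3 + c)
W(19) + (j(0, 0)*3 - 4)*R(-30) = (3 + 19) + (0*3 - 4)*(34 - 30) = 22 + (0 - 4)*4 = 22 - 4*4 = 22 - 16 = 6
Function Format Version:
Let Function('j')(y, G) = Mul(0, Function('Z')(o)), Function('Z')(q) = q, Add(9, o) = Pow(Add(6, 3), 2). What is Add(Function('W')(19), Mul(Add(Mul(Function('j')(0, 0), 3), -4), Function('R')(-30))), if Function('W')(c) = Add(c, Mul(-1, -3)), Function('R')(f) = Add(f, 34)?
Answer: 6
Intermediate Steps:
o = 72 (o = Add(-9, Pow(Add(6, 3), 2)) = Add(-9, Pow(9, 2)) = Add(-9, 81) = 72)
Function('R')(f) = Add(34, f)
Function('j')(y, G) = 0 (Function('j')(y, G) = Mul(0, 72) = 0)
Function('W')(c) = Add(3, c) (Function('W')(c) = Add(c, 3) = Add(3, c))
Add(Function('W')(19), Mul(Add(Mul(Function('j')(0, 0), 3), -4), Function('R')(-30))) = Add(Add(3, 19), Mul(Add(Mul(0, 3), -4), Add(34, -30))) = Add(22, Mul(Add(0, -4), 4)) = Add(22, Mul(-4, 4)) = Add(22, -16) = 6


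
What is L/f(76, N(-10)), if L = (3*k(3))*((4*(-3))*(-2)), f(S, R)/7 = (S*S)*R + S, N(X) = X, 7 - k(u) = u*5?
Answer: 48/33649 ≈ 0.0014265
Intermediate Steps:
k(u) = 7 - 5*u (k(u) = 7 - u*5 = 7 - 5*u)
f(S, R) = 7*S + 7*R*S² (f(S, R) = 7*((S*S)*R + S) = 7*(S²*R + S) = 7*(R*S² + S) = 7*(S + R*S²) = 7*S + 7*R*S²)
L = -576 (L = (3*(7 - 5*3))*((4*(-3))*(-2)) = (3*(7 - 15))*(-12*(-2)) = (3*(-8))*24 = -24*24 = -576)
L/f(76, N(-10)) = -576*1/(532*(1 - 10*76)) = -576*1/(532*(1 - 760)) = -576/(7*76*(-759)) = -576/(-403788) = -576*(-1/403788) = 48/33649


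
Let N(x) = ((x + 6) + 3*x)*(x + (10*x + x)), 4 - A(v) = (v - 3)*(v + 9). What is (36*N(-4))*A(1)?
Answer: 414720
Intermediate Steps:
A(v) = 4 - (-3 + v)*(9 + v) (A(v) = 4 - (v - 3)*(v + 9) = 4 - (-3 + v)*(9 + v))
N(x) = 12*x*(6 + 4*x) (N(x) = ((6 + x) + 3*x)*(x + 11*x) = (6 + 4*x)*(12*x) = 12*x*(6 + 4*x))
(36*N(-4))*A(1) = (36*(24*(-4)*(3 + 2*(-4))))*(31 - 1*1² - 6*1) = (36*(24*(-4)*(3 - 8)))*(31 - 1*1 - 6) = (36*(24*(-4)*(-5)))*(31 - 1 - 6) = (36*480)*24 = 17280*24 = 414720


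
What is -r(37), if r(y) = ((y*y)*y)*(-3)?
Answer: 151959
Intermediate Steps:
r(y) = -3*y**3 (r(y) = (y**2*y)*(-3) = y**3*(-3) = -3*y**3)
-r(37) = -(-3)*37**3 = -(-3)*50653 = -1*(-151959) = 151959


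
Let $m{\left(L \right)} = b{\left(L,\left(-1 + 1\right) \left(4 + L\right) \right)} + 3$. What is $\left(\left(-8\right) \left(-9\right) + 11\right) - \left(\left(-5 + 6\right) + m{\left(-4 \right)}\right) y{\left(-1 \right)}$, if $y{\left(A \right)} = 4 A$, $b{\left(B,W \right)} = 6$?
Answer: $123$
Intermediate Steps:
$m{\left(L \right)} = 9$ ($m{\left(L \right)} = 6 + 3 = 9$)
$\left(\left(-8\right) \left(-9\right) + 11\right) - \left(\left(-5 + 6\right) + m{\left(-4 \right)}\right) y{\left(-1 \right)} = \left(\left(-8\right) \left(-9\right) + 11\right) - \left(\left(-5 + 6\right) + 9\right) 4 \left(-1\right) = \left(72 + 11\right) - \left(1 + 9\right) \left(-4\right) = 83 - 10 \left(-4\right) = 83 - -40 = 83 + 40 = 123$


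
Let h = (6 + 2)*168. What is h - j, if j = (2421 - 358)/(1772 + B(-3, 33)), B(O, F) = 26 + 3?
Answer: 2418481/1801 ≈ 1342.9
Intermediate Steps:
B(O, F) = 29
h = 1344 (h = 8*168 = 1344)
j = 2063/1801 (j = (2421 - 358)/(1772 + 29) = 2063/1801 ≈ 1.1455)
h - j = 1344 - 1*2063/1801 = 1344 - 2063/1801 = 2418481/1801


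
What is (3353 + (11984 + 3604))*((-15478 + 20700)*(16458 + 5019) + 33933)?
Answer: 2124930690207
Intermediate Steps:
(3353 + (11984 + 3604))*((-15478 + 20700)*(16458 + 5019) + 33933) = (3353 + 15588)*(5222*21477 + 33933) = 18941*(112152894 + 33933) = 18941*112186827 = 2124930690207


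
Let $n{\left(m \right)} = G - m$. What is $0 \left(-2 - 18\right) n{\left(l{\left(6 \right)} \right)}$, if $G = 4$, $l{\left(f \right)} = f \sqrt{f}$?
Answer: $0$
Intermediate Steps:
$l{\left(f \right)} = f^{\frac{3}{2}}$
$n{\left(m \right)} = 4 - m$
$0 \left(-2 - 18\right) n{\left(l{\left(6 \right)} \right)} = 0 \left(-2 - 18\right) \left(4 - 6^{\frac{3}{2}}\right) = 0 \left(-2 - 18\right) \left(4 - 6 \sqrt{6}\right) = 0 \left(-20\right) \left(4 - 6 \sqrt{6}\right) = 0 \left(4 - 6 \sqrt{6}\right) = 0$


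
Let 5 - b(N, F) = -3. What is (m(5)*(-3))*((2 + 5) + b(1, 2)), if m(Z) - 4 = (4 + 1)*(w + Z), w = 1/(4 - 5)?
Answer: -1080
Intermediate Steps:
b(N, F) = 8 (b(N, F) = 5 - 1*(-3) = 5 + 3 = 8)
w = -1 (w = 1/(-1) = -1)
m(Z) = -1 + 5*Z (m(Z) = 4 + (4 + 1)*(-1 + Z) = 4 + 5*(-1 + Z) = 4 + (-5 + 5*Z) = -1 + 5*Z)
(m(5)*(-3))*((2 + 5) + b(1, 2)) = ((-1 + 5*5)*(-3))*((2 + 5) + 8) = ((-1 + 25)*(-3))*(7 + 8) = (24*(-3))*15 = -72*15 = -1080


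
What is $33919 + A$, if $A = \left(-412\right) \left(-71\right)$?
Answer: $63171$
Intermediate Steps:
$A = 29252$
$33919 + A = 33919 + 29252 = 63171$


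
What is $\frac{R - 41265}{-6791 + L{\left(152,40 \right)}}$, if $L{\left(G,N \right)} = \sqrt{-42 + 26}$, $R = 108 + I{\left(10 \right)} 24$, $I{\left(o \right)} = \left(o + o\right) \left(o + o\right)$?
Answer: $\frac{214303587}{46117697} + \frac{126228 i}{46117697} \approx 4.6469 + 0.0027371 i$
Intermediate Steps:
$I{\left(o \right)} = 4 o^{2}$ ($I{\left(o \right)} = 2 o 2 o = 4 o^{2}$)
$R = 9708$ ($R = 108 + 4 \cdot 10^{2} \cdot 24 = 108 + 4 \cdot 100 \cdot 24 = 108 + 400 \cdot 24 = 108 + 9600 = 9708$)
$L{\left(G,N \right)} = 4 i$ ($L{\left(G,N \right)} = \sqrt{-16} = 4 i$)
$\frac{R - 41265}{-6791 + L{\left(152,40 \right)}} = \frac{9708 - 41265}{-6791 + 4 i} = - 31557 \frac{-6791 - 4 i}{46117697} = - \frac{31557 \left(-6791 - 4 i\right)}{46117697}$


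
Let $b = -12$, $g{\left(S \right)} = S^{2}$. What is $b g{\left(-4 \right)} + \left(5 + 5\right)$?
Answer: $-182$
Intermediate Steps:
$b g{\left(-4 \right)} + \left(5 + 5\right) = - 12 \left(-4\right)^{2} + \left(5 + 5\right) = \left(-12\right) 16 + 10 = -192 + 10 = -182$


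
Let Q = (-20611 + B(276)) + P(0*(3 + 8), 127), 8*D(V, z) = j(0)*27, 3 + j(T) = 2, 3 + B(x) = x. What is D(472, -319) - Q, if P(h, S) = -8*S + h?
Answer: 170805/8 ≈ 21351.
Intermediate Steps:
B(x) = -3 + x
P(h, S) = h - 8*S
j(T) = -1 (j(T) = -3 + 2 = -1)
D(V, z) = -27/8 (D(V, z) = (-1*27)/8 = (1/8)*(-27) = -27/8)
Q = -21354 (Q = (-20611 + (-3 + 276)) + (0*(3 + 8) - 8*127) = (-20611 + 273) + (0*11 - 1016) = -20338 + (0 - 1016) = -20338 - 1016 = -21354)
D(472, -319) - Q = -27/8 - 1*(-21354) = -27/8 + 21354 = 170805/8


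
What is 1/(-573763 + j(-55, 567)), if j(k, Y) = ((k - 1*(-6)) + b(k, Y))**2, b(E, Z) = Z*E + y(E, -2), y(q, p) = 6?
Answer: 1/974614221 ≈ 1.0260e-9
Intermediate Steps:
b(E, Z) = 6 + E*Z (b(E, Z) = Z*E + 6 = E*Z + 6 = 6 + E*Z)
j(k, Y) = (12 + k + Y*k)**2 (j(k, Y) = ((k - 1*(-6)) + (6 + k*Y))**2 = ((k + 6) + (6 + Y*k))**2 = ((6 + k) + (6 + Y*k))**2 = (12 + k + Y*k)**2)
1/(-573763 + j(-55, 567)) = 1/(-573763 + (12 - 55 + 567*(-55))**2) = 1/(-573763 + (12 - 55 - 31185)**2) = 1/(-573763 + (-31228)**2) = 1/(-573763 + 975187984) = 1/974614221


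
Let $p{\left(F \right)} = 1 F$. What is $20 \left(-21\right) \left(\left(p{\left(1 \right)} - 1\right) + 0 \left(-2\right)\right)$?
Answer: $0$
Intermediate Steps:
$p{\left(F \right)} = F$
$20 \left(-21\right) \left(\left(p{\left(1 \right)} - 1\right) + 0 \left(-2\right)\right) = 20 \left(-21\right) \left(\left(1 - 1\right) + 0 \left(-2\right)\right) = - 420 \left(\left(1 - 1\right) + 0\right) = - 420 \left(0 + 0\right) = \left(-420\right) 0 = 0$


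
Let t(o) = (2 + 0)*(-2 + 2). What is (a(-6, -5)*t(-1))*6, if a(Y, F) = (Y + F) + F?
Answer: 0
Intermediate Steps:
a(Y, F) = Y + 2*F (a(Y, F) = (F + Y) + F = Y + 2*F)
t(o) = 0 (t(o) = 2*0 = 0)
(a(-6, -5)*t(-1))*6 = ((-6 + 2*(-5))*0)*6 = ((-6 - 10)*0)*6 = -16*0*6 = 0*6 = 0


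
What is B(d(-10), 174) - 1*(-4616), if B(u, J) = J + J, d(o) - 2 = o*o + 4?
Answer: 4964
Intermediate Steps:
d(o) = 6 + o² (d(o) = 2 + (o*o + 4) = 2 + (o² + 4) = 2 + (4 + o²) = 6 + o²)
B(u, J) = 2*J
B(d(-10), 174) - 1*(-4616) = 2*174 - 1*(-4616) = 348 + 4616 = 4964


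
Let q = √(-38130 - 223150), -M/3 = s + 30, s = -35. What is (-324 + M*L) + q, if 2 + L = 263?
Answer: 3591 + 4*I*√16330 ≈ 3591.0 + 511.16*I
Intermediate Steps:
L = 261 (L = -2 + 263 = 261)
M = 15 (M = -3*(-35 + 30) = -3*(-5) = 15)
q = 4*I*√16330 (q = √(-261280) = 4*I*√16330 ≈ 511.16*I)
(-324 + M*L) + q = (-324 + 15*261) + 4*I*√16330 = (-324 + 3915) + 4*I*√16330 = 3591 + 4*I*√16330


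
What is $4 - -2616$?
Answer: $2620$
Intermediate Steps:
$4 - -2616 = 4 + 2616 = 2620$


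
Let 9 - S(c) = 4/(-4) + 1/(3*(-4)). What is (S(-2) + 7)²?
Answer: 42025/144 ≈ 291.84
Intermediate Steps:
S(c) = 121/12 (S(c) = 9 - (4/(-4) + 1/(3*(-4))) = 9 - (4*(-¼) + (⅓)*(-¼)) = 9 - (-1 - 1/12) = 9 - 1*(-13/12) = 9 + 13/12 = 121/12)
(S(-2) + 7)² = (121/12 + 7)² = (205/12)² = 42025/144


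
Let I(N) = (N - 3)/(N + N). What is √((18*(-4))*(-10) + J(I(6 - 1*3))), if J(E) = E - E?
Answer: 12*√5 ≈ 26.833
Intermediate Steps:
I(N) = (-3 + N)/(2*N) (I(N) = (-3 + N)/((2*N)) = (-3 + N)*(1/(2*N)) = (-3 + N)/(2*N))
J(E) = 0
√((18*(-4))*(-10) + J(I(6 - 1*3))) = √((18*(-4))*(-10) + 0) = √(-72*(-10) + 0) = √(720 + 0) = √720 = 12*√5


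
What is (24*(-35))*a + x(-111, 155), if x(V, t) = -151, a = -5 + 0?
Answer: 4049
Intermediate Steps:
a = -5
(24*(-35))*a + x(-111, 155) = (24*(-35))*(-5) - 151 = -840*(-5) - 151 = 4200 - 151 = 4049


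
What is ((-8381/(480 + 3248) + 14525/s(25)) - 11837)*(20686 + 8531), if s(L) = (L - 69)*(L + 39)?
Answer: -227058352887189/656128 ≈ -3.4606e+8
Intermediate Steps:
s(L) = (-69 + L)*(39 + L)
((-8381/(480 + 3248) + 14525/s(25)) - 11837)*(20686 + 8531) = ((-8381/(480 + 3248) + 14525/(-2691 + 25² - 30*25)) - 11837)*(20686 + 8531) = ((-8381/3728 + 14525/(-2691 + 625 - 750)) - 11837)*29217 = ((-8381*1/3728 + 14525/(-2816)) - 11837)*29217 = ((-8381/3728 + 14525*(-1/2816)) - 11837)*29217 = ((-8381/3728 - 14525/2816) - 11837)*29217 = (-4859381/656128 - 11837)*29217 = -7771446517/656128*29217 = -227058352887189/656128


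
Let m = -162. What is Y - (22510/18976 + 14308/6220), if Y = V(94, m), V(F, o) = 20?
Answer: 243636699/14753840 ≈ 16.513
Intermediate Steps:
Y = 20
Y - (22510/18976 + 14308/6220) = 20 - (22510/18976 + 14308/6220) = 20 - (22510*(1/18976) + 14308*(1/6220)) = 20 - (11255/9488 + 3577/1555) = 20 - 1*51440101/14753840 = 20 - 51440101/14753840 = 243636699/14753840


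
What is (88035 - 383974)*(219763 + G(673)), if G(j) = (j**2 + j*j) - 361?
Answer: -333008319140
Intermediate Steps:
G(j) = -361 + 2*j**2 (G(j) = (j**2 + j**2) - 361 = 2*j**2 - 361 = -361 + 2*j**2)
(88035 - 383974)*(219763 + G(673)) = (88035 - 383974)*(219763 + (-361 + 2*673**2)) = -295939*(219763 + (-361 + 2*452929)) = -295939*(219763 + (-361 + 905858)) = -295939*(219763 + 905497) = -295939*1125260 = -333008319140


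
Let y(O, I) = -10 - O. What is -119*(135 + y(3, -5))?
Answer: -14518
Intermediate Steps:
-119*(135 + y(3, -5)) = -119*(135 + (-10 - 1*3)) = -119*(135 + (-10 - 3)) = -119*(135 - 13) = -119*122 = -14518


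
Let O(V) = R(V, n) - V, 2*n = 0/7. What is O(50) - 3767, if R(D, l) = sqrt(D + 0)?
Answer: -3817 + 5*sqrt(2) ≈ -3809.9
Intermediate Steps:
n = 0 (n = (0/7)/2 = (0*(1/7))/2 = (1/2)*0 = 0)
R(D, l) = sqrt(D)
O(V) = sqrt(V) - V
O(50) - 3767 = (sqrt(50) - 1*50) - 3767 = (5*sqrt(2) - 50) - 3767 = (-50 + 5*sqrt(2)) - 3767 = -3817 + 5*sqrt(2)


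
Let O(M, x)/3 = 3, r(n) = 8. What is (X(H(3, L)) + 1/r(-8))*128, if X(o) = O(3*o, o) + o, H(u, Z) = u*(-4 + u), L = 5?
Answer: 784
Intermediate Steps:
O(M, x) = 9 (O(M, x) = 3*3 = 9)
X(o) = 9 + o
(X(H(3, L)) + 1/r(-8))*128 = ((9 + 3*(-4 + 3)) + 1/8)*128 = ((9 + 3*(-1)) + 1/8)*128 = ((9 - 3) + 1/8)*128 = (6 + 1/8)*128 = (49/8)*128 = 784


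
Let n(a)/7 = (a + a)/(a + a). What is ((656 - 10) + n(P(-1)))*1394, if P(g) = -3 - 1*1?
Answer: 910282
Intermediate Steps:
P(g) = -4 (P(g) = -3 - 1 = -4)
n(a) = 7 (n(a) = 7*((a + a)/(a + a)) = 7*((2*a)/((2*a))) = 7*((2*a)*(1/(2*a))) = 7*1 = 7)
((656 - 10) + n(P(-1)))*1394 = ((656 - 10) + 7)*1394 = (646 + 7)*1394 = 653*1394 = 910282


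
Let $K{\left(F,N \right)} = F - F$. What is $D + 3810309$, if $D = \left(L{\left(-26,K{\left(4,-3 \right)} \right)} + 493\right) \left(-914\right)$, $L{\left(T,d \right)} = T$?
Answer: $3383471$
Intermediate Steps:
$K{\left(F,N \right)} = 0$
$D = -426838$ ($D = \left(-26 + 493\right) \left(-914\right) = 467 \left(-914\right) = -426838$)
$D + 3810309 = -426838 + 3810309 = 3383471$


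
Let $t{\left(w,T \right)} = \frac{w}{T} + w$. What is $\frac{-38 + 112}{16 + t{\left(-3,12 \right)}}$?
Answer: $\frac{296}{51} \approx 5.8039$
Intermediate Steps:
$t{\left(w,T \right)} = w + \frac{w}{T}$ ($t{\left(w,T \right)} = \frac{w}{T} + w = w + \frac{w}{T}$)
$\frac{-38 + 112}{16 + t{\left(-3,12 \right)}} = \frac{-38 + 112}{16 - \left(3 + \frac{3}{12}\right)} = \frac{1}{16 - \frac{13}{4}} \cdot 74 = \frac{1}{\frac{51}{4}} \cdot 74 = \frac{4}{51} \cdot 74 = \frac{296}{51}$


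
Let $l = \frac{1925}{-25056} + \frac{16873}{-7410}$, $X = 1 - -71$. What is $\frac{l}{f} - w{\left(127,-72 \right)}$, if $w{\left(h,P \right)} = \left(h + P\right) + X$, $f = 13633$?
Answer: $- \frac{53576512965583}{421861733280} \approx -127.0$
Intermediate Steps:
$X = 72$ ($X = 1 + 71 = 72$)
$l = - \frac{72839023}{30944160}$ ($l = 1925 \left(- \frac{1}{25056}\right) + 16873 \left(- \frac{1}{7410}\right) = - \frac{1925}{25056} - \frac{16873}{7410} = - \frac{72839023}{30944160} \approx -2.3539$)
$w{\left(h,P \right)} = 72 + P + h$ ($w{\left(h,P \right)} = \left(h + P\right) + 72 = \left(P + h\right) + 72 = 72 + P + h$)
$\frac{l}{f} - w{\left(127,-72 \right)} = - \frac{72839023}{30944160 \cdot 13633} - \left(72 - 72 + 127\right) = \left(- \frac{72839023}{30944160}\right) \frac{1}{13633} - 127 = - \frac{72839023}{421861733280} - 127 = - \frac{53576512965583}{421861733280}$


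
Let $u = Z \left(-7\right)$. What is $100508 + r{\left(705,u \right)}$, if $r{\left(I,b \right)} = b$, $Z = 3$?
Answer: $100487$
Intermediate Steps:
$u = -21$ ($u = 3 \left(-7\right) = -21$)
$100508 + r{\left(705,u \right)} = 100508 - 21 = 100487$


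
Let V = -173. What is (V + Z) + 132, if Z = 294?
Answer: 253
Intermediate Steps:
(V + Z) + 132 = (-173 + 294) + 132 = 121 + 132 = 253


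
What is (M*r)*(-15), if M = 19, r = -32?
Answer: 9120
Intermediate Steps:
(M*r)*(-15) = (19*(-32))*(-15) = -608*(-15) = 9120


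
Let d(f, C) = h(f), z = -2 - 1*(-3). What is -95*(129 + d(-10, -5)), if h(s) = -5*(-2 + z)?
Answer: -12730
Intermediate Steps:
z = 1 (z = -2 + 3 = 1)
h(s) = 5 (h(s) = -5*(-2 + 1) = -5*(-1) = 5)
d(f, C) = 5
-95*(129 + d(-10, -5)) = -95*(129 + 5) = -95*134 = -12730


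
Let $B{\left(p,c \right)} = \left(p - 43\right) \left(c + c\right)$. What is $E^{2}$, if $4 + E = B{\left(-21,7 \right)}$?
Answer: $810000$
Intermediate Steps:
$B{\left(p,c \right)} = 2 c \left(-43 + p\right)$ ($B{\left(p,c \right)} = \left(-43 + p\right) 2 c = 2 c \left(-43 + p\right)$)
$E = -900$ ($E = -4 + 2 \cdot 7 \left(-43 - 21\right) = -4 + 2 \cdot 7 \left(-64\right) = -4 - 896 = -900$)
$E^{2} = \left(-900\right)^{2} = 810000$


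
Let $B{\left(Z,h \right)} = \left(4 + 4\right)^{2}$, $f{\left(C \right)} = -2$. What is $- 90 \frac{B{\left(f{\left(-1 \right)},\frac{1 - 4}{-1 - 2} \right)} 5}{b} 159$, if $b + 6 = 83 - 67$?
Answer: $-457920$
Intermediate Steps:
$B{\left(Z,h \right)} = 64$ ($B{\left(Z,h \right)} = 8^{2} = 64$)
$b = 10$ ($b = -6 + \left(83 - 67\right) = -6 + 16 = 10$)
$- 90 \frac{B{\left(f{\left(-1 \right)},\frac{1 - 4}{-1 - 2} \right)} 5}{b} 159 = - 90 \frac{64 \cdot 5}{10} \cdot 159 = - 90 \cdot 320 \cdot \frac{1}{10} \cdot 159 = \left(-90\right) 32 \cdot 159 = \left(-2880\right) 159 = -457920$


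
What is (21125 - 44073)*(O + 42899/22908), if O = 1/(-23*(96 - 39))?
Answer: -1558071671/36271 ≈ -42956.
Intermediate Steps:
O = -1/1311 (O = 1/(-23*57) = 1/(-1311) = -1/1311 ≈ -0.00076278)
(21125 - 44073)*(O + 42899/22908) = (21125 - 44073)*(-1/1311 + 42899/22908) = -22948*(-1/1311 + 42899*(1/22908)) = -22948*(-1/1311 + 42899/22908) = -22948*271583/145084 = -1558071671/36271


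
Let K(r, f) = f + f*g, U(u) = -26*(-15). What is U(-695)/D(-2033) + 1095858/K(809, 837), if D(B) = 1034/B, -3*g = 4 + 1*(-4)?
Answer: 26082499/48081 ≈ 542.47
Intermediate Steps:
U(u) = 390
g = 0 (g = -(4 + 1*(-4))/3 = -(4 - 4)/3 = -⅓*0 = 0)
K(r, f) = f (K(r, f) = f + f*0 = f + 0 = f)
U(-695)/D(-2033) + 1095858/K(809, 837) = 390/((1034/(-2033))) + 1095858/837 = 390/((1034*(-1/2033))) + 1095858*(1/837) = 390/(-1034/2033) + 121762/93 = 390*(-2033/1034) + 121762/93 = -396435/517 + 121762/93 = 26082499/48081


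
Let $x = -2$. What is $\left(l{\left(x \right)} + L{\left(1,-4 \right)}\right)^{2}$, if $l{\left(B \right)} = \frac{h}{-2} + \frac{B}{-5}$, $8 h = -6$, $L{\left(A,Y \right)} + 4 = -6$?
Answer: $\frac{136161}{1600} \approx 85.101$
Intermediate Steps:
$L{\left(A,Y \right)} = -10$ ($L{\left(A,Y \right)} = -4 - 6 = -10$)
$h = - \frac{3}{4}$ ($h = \frac{1}{8} \left(-6\right) = - \frac{3}{4} \approx -0.75$)
$l{\left(B \right)} = \frac{3}{8} - \frac{B}{5}$ ($l{\left(B \right)} = - \frac{3}{4 \left(-2\right)} + \frac{B}{-5} = \left(- \frac{3}{4}\right) \left(- \frac{1}{2}\right) + B \left(- \frac{1}{5}\right) = \frac{3}{8} - \frac{B}{5}$)
$\left(l{\left(x \right)} + L{\left(1,-4 \right)}\right)^{2} = \left(\left(\frac{3}{8} - - \frac{2}{5}\right) - 10\right)^{2} = \left(\left(\frac{3}{8} + \frac{2}{5}\right) - 10\right)^{2} = \left(\frac{31}{40} - 10\right)^{2} = \left(- \frac{369}{40}\right)^{2} = \frac{136161}{1600}$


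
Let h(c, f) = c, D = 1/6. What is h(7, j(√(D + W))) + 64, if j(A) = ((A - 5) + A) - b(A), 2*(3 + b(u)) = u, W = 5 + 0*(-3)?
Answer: 71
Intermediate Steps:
W = 5 (W = 5 + 0 = 5)
b(u) = -3 + u/2
D = ⅙ (D = 1*(⅙) = ⅙ ≈ 0.16667)
j(A) = -2 + 3*A/2 (j(A) = ((A - 5) + A) - (-3 + A/2) = ((-5 + A) + A) + (3 - A/2) = (-5 + 2*A) + (3 - A/2) = -2 + 3*A/2)
h(7, j(√(D + W))) + 64 = 7 + 64 = 71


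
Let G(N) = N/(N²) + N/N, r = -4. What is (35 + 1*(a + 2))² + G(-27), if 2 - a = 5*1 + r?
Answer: 39014/27 ≈ 1445.0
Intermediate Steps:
G(N) = 1 + 1/N (G(N) = N/N² + 1 = 1/N + 1 = 1 + 1/N)
a = 1 (a = 2 - (5*1 - 4) = 2 - (5 - 4) = 2 - 1*1 = 2 - 1 = 1)
(35 + 1*(a + 2))² + G(-27) = (35 + 1*(1 + 2))² + (1 - 27)/(-27) = (35 + 1*3)² - 1/27*(-26) = (35 + 3)² + 26/27 = 38² + 26/27 = 1444 + 26/27 = 39014/27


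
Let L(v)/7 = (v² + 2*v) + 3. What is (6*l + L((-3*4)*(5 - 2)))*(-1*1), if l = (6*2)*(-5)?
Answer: -8229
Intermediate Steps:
L(v) = 21 + 7*v² + 14*v (L(v) = 7*((v² + 2*v) + 3) = 7*(3 + v² + 2*v) = 21 + 7*v² + 14*v)
l = -60 (l = 12*(-5) = -60)
(6*l + L((-3*4)*(5 - 2)))*(-1*1) = (6*(-60) + (21 + 7*((-3*4)*(5 - 2))² + 14*((-3*4)*(5 - 2))))*(-1*1) = (-360 + (21 + 7*(-12*3)² + 14*(-12*3)))*(-1) = (-360 + (21 + 7*(-36)² + 14*(-36)))*(-1) = (-360 + (21 + 7*1296 - 504))*(-1) = (-360 + (21 + 9072 - 504))*(-1) = (-360 + 8589)*(-1) = 8229*(-1) = -8229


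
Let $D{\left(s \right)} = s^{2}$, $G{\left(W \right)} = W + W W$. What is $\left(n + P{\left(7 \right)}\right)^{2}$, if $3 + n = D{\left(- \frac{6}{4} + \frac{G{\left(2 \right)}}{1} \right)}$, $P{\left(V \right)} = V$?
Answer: $\frac{9409}{16} \approx 588.06$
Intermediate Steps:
$G{\left(W \right)} = W + W^{2}$
$n = \frac{69}{4}$ ($n = -3 + \left(- \frac{6}{4} + \frac{2 \left(1 + 2\right)}{1}\right)^{2} = -3 + \left(\left(-6\right) \frac{1}{4} + 2 \cdot 3 \cdot 1\right)^{2} = -3 + \left(- \frac{3}{2} + 6 \cdot 1\right)^{2} = -3 + \left(- \frac{3}{2} + 6\right)^{2} = -3 + \left(\frac{9}{2}\right)^{2} = -3 + \frac{81}{4} = \frac{69}{4} \approx 17.25$)
$\left(n + P{\left(7 \right)}\right)^{2} = \left(\frac{69}{4} + 7\right)^{2} = \left(\frac{97}{4}\right)^{2} = \frac{9409}{16}$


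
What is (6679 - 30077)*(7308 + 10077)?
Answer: -406774230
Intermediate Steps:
(6679 - 30077)*(7308 + 10077) = -23398*17385 = -406774230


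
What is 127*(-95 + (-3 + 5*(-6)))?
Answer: -16256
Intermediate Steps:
127*(-95 + (-3 + 5*(-6))) = 127*(-95 + (-3 - 30)) = 127*(-95 - 33) = 127*(-128) = -16256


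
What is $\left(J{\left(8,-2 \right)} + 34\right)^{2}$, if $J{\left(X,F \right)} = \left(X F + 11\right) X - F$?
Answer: $16$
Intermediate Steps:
$J{\left(X,F \right)} = - F + X \left(11 + F X\right)$ ($J{\left(X,F \right)} = \left(F X + 11\right) X - F = \left(11 + F X\right) X - F = X \left(11 + F X\right) - F = - F + X \left(11 + F X\right)$)
$\left(J{\left(8,-2 \right)} + 34\right)^{2} = \left(\left(\left(-1\right) \left(-2\right) + 11 \cdot 8 - 2 \cdot 8^{2}\right) + 34\right)^{2} = \left(\left(2 + 88 - 128\right) + 34\right)^{2} = \left(-38 + 34\right)^{2} = \left(-4\right)^{2} = 16$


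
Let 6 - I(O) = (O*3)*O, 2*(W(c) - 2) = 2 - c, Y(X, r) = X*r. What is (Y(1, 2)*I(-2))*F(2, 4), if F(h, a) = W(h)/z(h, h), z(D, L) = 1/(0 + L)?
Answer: -48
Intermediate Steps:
W(c) = 3 - c/2 (W(c) = 2 + (2 - c)/2 = 2 + (1 - c/2) = 3 - c/2)
z(D, L) = 1/L
I(O) = 6 - 3*O² (I(O) = 6 - O*3*O = 6 - 3*O*O = 6 - 3*O²)
F(h, a) = h*(3 - h/2) (F(h, a) = (3 - h/2)/(1/h) = (3 - h/2)*h = h*(3 - h/2))
(Y(1, 2)*I(-2))*F(2, 4) = ((1*2)*(6 - 3*(-2)²))*((½)*2*(6 - 1*2)) = (2*(6 - 3*4))*((½)*2*(6 - 2)) = (2*(6 - 12))*((½)*2*4) = (2*(-6))*4 = -12*4 = -48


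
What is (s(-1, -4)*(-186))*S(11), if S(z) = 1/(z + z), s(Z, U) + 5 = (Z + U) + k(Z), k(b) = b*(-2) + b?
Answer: 837/11 ≈ 76.091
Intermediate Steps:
k(b) = -b (k(b) = -2*b + b = -b)
s(Z, U) = -5 + U (s(Z, U) = -5 + ((Z + U) - Z) = -5 + ((U + Z) - Z) = -5 + U)
S(z) = 1/(2*z)
(s(-1, -4)*(-186))*S(11) = ((-5 - 4)*(-186))*((½)/11) = (-9*(-186))*((½)*(1/11)) = 1674*(1/22) = 837/11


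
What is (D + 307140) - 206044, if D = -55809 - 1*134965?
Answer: -89678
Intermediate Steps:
D = -190774 (D = -55809 - 134965 = -190774)
(D + 307140) - 206044 = (-190774 + 307140) - 206044 = 116366 - 206044 = -89678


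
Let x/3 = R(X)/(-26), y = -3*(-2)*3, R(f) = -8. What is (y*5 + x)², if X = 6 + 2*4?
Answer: 1397124/169 ≈ 8267.0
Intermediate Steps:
X = 14 (X = 6 + 8 = 14)
y = 18 (y = 6*3 = 18)
x = 12/13 (x = 3*(-8/(-26)) = 3*(-8*(-1/26)) = 3*(4/13) = 12/13 ≈ 0.92308)
(y*5 + x)² = (18*5 + 12/13)² = (90 + 12/13)² = (1182/13)² = 1397124/169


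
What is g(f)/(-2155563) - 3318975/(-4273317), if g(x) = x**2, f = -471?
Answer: 8513392032/12635670799 ≈ 0.67376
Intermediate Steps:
g(f)/(-2155563) - 3318975/(-4273317) = (-471)**2/(-2155563) - 3318975/(-4273317) = 221841*(-1/2155563) - 3318975*(-1/4273317) = -24649/239507 + 40975/52757 = 8513392032/12635670799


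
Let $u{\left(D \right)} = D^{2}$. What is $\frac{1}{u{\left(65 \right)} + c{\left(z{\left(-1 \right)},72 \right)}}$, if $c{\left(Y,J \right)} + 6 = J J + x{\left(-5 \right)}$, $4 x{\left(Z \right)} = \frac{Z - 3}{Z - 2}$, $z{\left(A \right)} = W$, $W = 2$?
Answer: $\frac{7}{65823} \approx 0.00010635$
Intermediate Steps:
$z{\left(A \right)} = 2$
$x{\left(Z \right)} = \frac{-3 + Z}{4 \left(-2 + Z\right)}$ ($x{\left(Z \right)} = \frac{\left(Z - 3\right) \frac{1}{Z - 2}}{4} = \frac{\left(-3 + Z\right) \frac{1}{-2 + Z}}{4} = \frac{\frac{1}{-2 + Z} \left(-3 + Z\right)}{4} = \frac{-3 + Z}{4 \left(-2 + Z\right)}$)
$c{\left(Y,J \right)} = - \frac{40}{7} + J^{2}$ ($c{\left(Y,J \right)} = -6 + \left(J J + \frac{-3 - 5}{4 \left(-2 - 5\right)}\right) = -6 + \left(J^{2} + \frac{1}{4} \frac{1}{-7} \left(-8\right)\right) = -6 + \left(J^{2} + \frac{1}{4} \left(- \frac{1}{7}\right) \left(-8\right)\right) = -6 + \left(J^{2} + \frac{2}{7}\right) = -6 + \left(\frac{2}{7} + J^{2}\right) = - \frac{40}{7} + J^{2}$)
$\frac{1}{u{\left(65 \right)} + c{\left(z{\left(-1 \right)},72 \right)}} = \frac{1}{65^{2} - \left(\frac{40}{7} - 72^{2}\right)} = \frac{1}{4225 + \left(- \frac{40}{7} + 5184\right)} = \frac{1}{4225 + \frac{36248}{7}} = \frac{1}{\frac{65823}{7}} = \frac{7}{65823}$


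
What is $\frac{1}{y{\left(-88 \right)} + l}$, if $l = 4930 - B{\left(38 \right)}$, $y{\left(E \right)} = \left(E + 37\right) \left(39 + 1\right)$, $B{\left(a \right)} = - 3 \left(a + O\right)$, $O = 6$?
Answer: $\frac{1}{3022} \approx 0.00033091$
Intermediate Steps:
$B{\left(a \right)} = -18 - 3 a$ ($B{\left(a \right)} = - 3 \left(a + 6\right) = - 3 \left(6 + a\right) = -18 - 3 a$)
$y{\left(E \right)} = 1480 + 40 E$ ($y{\left(E \right)} = \left(37 + E\right) 40 = 1480 + 40 E$)
$l = 5062$ ($l = 4930 - \left(-18 - 114\right) = 4930 - -132 = 4930 + 132 = 5062$)
$\frac{1}{y{\left(-88 \right)} + l} = \frac{1}{\left(1480 + 40 \left(-88\right)\right) + 5062} = \frac{1}{\left(1480 - 3520\right) + 5062} = \frac{1}{-2040 + 5062} = \frac{1}{3022}$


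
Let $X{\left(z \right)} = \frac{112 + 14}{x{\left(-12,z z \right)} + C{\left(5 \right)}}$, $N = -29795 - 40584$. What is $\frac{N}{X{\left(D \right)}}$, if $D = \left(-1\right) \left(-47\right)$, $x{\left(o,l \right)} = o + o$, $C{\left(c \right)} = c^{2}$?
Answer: $- \frac{70379}{126} \approx -558.56$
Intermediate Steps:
$N = -70379$ ($N = -29795 - 40584 = -70379$)
$x{\left(o,l \right)} = 2 o$
$D = 47$
$X{\left(z \right)} = 126$ ($X{\left(z \right)} = \frac{112 + 14}{2 \left(-12\right) + 5^{2}} = \frac{126}{-24 + 25} = \frac{126}{1} = 126 \cdot 1 = 126$)
$\frac{N}{X{\left(D \right)}} = - \frac{70379}{126}$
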